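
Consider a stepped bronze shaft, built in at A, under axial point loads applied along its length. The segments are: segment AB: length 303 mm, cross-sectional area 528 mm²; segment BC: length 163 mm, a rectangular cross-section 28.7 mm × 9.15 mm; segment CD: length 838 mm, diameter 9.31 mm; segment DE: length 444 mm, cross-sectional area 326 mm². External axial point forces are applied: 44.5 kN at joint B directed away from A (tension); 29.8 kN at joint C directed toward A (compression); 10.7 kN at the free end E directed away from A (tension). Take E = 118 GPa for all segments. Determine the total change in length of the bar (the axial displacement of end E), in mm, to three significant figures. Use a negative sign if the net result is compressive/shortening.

1.26 mm

Internal axial forces (sectioning from the free end, tension +): N_DE = 10.7 kN, N_CD = 10.7 kN, N_BC = -19.1 kN, N_AB = 25.4 kN.
A_BC = 262.6 mm².
A_CD = 68.08 mm².
δ_AB = 25400·303/(528·118000) = 0.1235 mm
δ_BC = -19100·163/(262.6·118000) = -0.1005 mm
δ_CD = 10700·838/(68.08·118000) = 1.116 mm
δ_DE = 10700·444/(326·118000) = 0.1235 mm
δ = Σδ_i = 1.263 mm.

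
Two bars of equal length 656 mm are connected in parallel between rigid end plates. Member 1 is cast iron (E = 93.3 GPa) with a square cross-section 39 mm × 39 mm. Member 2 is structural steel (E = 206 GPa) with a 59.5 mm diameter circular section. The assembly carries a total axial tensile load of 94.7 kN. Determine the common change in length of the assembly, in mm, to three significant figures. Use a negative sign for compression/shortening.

0.0869 mm

A_1 = 1521 mm².
A_2 = 2781 mm².
Equal strain + equilibrium ⇒ each member carries load in proportion to AE: A₁E₁ = 141900000 N, A₂E₂ = 572800000 N, ΣAE = 714700000 N.
δ = PL/ΣAE = 94700·656/714700000 = 0.08692 mm.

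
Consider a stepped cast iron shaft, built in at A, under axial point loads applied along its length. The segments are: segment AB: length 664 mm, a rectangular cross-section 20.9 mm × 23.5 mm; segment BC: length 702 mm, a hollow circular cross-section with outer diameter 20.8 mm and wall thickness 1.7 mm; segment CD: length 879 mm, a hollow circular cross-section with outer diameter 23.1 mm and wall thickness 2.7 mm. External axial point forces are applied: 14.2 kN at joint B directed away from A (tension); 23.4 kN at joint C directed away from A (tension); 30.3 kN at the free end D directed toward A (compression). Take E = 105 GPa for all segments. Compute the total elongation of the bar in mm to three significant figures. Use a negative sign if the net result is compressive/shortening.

-1.82 mm

Internal axial forces (sectioning from the free end, tension +): N_CD = -30.3 kN, N_BC = -6.9 kN, N_AB = 7.3 kN.
A_AB = 491.1 mm².
A_BC = 102 mm².
A_CD = 173 mm².
δ_AB = 7300·664/(491.1·105000) = 0.09399 mm
δ_BC = -6900·702/(102·105000) = -0.4522 mm
δ_CD = -30300·879/(173·105000) = -1.466 mm
δ = Σδ_i = -1.824 mm.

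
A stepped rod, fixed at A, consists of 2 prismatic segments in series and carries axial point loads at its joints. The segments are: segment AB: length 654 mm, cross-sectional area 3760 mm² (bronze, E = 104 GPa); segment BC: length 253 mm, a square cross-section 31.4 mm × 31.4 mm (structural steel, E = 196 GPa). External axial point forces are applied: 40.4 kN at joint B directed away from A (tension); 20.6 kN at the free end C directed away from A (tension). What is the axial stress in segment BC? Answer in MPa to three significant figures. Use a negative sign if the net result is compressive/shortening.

20.9 MPa

Internal axial forces (sectioning from the free end, tension +): N_BC = 20.6 kN, N_AB = 61 kN.
A_BC = 986 mm².
σ_BC = N_BC/A_BC = 20600/986 = 20.89 MPa.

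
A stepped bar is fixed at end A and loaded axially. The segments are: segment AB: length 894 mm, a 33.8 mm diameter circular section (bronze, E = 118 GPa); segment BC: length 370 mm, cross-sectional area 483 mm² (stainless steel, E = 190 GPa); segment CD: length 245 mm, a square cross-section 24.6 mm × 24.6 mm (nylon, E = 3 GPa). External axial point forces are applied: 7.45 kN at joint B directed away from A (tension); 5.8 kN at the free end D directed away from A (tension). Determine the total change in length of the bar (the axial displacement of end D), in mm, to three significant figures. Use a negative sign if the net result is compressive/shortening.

0.918 mm

Internal axial forces (sectioning from the free end, tension +): N_CD = 5.8 kN, N_BC = 5.8 kN, N_AB = 13.25 kN.
A_AB = 897.3 mm².
A_CD = 605.2 mm².
δ_AB = 13250·894/(897.3·118000) = 0.1119 mm
δ_BC = 5800·370/(483·190000) = 0.02338 mm
δ_CD = 5800·245/(605.2·3000) = 0.7827 mm
δ = Σδ_i = 0.918 mm.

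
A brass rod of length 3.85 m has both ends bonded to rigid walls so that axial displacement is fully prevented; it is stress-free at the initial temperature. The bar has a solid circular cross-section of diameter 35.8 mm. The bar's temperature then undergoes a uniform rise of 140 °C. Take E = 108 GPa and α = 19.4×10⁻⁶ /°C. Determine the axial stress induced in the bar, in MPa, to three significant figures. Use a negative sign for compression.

-293 MPa

Free thermal expansion αLΔT = 19.4e-6 · 3850 · 140 = 10.46 mm.
The walls impose strain ε = −(10.46)/3850 = -2.7160e-03; σ = Eε = 108000 · -2.7160e-03 = -293.3 MPa.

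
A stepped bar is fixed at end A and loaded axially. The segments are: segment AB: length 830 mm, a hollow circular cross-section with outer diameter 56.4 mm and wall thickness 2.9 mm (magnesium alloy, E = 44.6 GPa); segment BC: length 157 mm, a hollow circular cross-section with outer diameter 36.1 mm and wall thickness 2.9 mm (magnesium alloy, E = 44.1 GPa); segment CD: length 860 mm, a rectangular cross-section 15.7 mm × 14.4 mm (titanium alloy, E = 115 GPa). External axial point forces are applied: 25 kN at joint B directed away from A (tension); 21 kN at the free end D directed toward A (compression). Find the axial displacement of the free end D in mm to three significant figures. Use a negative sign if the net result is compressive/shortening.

-0.789 mm

Internal axial forces (sectioning from the free end, tension +): N_CD = -21 kN, N_BC = -21 kN, N_AB = 4 kN.
A_AB = 487.4 mm².
A_BC = 302.5 mm².
A_CD = 226.1 mm².
δ_AB = 4000·830/(487.4·44600) = 0.1527 mm
δ_BC = -21000·157/(302.5·44100) = -0.2472 mm
δ_CD = -21000·860/(226.1·115000) = -0.6946 mm
δ = Σδ_i = -0.7891 mm.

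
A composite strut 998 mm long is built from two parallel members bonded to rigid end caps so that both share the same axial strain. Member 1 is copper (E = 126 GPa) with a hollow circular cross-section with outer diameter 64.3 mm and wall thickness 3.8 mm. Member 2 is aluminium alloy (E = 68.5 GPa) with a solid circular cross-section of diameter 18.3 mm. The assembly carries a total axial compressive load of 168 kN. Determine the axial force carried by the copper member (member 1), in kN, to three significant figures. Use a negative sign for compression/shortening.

A_1 = 722.3 mm².
A_2 = 263 mm².
Equal strain + equilibrium ⇒ each member carries load in proportion to AE: A₁E₁ = 91000000 N, A₂E₂ = 18020000 N, ΣAE = 109000000 N.
F₁ = P·A₁E₁/ΣAE = -168000·91000000/109000000 = -140200 N.

-140 kN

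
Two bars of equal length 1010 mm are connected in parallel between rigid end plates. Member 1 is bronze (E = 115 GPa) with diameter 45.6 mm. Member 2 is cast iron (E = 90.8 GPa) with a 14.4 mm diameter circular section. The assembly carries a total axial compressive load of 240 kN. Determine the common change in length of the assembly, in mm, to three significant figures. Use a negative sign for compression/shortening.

-1.20 mm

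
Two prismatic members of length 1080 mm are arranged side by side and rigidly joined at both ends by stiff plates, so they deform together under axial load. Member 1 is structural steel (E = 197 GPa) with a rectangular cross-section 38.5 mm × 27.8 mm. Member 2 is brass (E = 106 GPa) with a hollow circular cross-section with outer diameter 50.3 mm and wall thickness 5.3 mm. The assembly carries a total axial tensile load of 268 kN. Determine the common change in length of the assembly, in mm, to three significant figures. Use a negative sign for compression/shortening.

0.997 mm

A_1 = 1070 mm².
A_2 = 749.3 mm².
Equal strain + equilibrium ⇒ each member carries load in proportion to AE: A₁E₁ = 210800000 N, A₂E₂ = 79420000 N, ΣAE = 290300000 N.
δ = PL/ΣAE = 268000·1080/290300000 = 0.9971 mm.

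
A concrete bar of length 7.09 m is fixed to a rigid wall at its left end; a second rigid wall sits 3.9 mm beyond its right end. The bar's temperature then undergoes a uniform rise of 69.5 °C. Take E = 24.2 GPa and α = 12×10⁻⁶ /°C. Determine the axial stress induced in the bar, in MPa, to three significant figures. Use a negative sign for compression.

-6.87 MPa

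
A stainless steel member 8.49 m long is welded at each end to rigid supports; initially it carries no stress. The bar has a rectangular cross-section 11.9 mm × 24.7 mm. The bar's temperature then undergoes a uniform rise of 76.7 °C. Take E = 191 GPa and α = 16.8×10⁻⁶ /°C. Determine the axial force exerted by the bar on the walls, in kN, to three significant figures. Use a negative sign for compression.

-72.3 kN

Free thermal expansion αLΔT = 16.8e-6 · 8490 · 76.7 = 10.94 mm.
The walls impose strain ε = −(10.94)/8490 = -1.2886e-03; σ = Eε = 191000 · -1.2886e-03 = -246.1 MPa.
Wall reaction R = σ·A = -246.1·293.9 = -72340 N = -72.34 kN.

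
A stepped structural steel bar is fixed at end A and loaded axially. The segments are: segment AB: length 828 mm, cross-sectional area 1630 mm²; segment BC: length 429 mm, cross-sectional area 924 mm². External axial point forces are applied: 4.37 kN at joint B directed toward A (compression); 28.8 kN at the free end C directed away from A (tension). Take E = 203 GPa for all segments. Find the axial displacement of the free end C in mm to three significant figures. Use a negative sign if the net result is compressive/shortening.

Internal axial forces (sectioning from the free end, tension +): N_BC = 28.8 kN, N_AB = 24.43 kN.
δ_AB = 24430·828/(1630·203000) = 0.06113 mm
δ_BC = 28800·429/(924·203000) = 0.06587 mm
δ = Σδ_i = 0.127 mm.

0.127 mm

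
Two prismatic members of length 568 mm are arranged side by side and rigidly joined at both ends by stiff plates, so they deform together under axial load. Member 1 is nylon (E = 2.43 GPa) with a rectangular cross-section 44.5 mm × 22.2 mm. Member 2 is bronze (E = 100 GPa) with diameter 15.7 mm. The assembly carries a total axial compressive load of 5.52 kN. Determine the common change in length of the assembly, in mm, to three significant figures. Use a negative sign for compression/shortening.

-0.144 mm

A_1 = 987.9 mm².
A_2 = 193.6 mm².
Equal strain + equilibrium ⇒ each member carries load in proportion to AE: A₁E₁ = 2401000 N, A₂E₂ = 19360000 N, ΣAE = 21760000 N.
δ = PL/ΣAE = -5520·568/21760000 = -0.1441 mm.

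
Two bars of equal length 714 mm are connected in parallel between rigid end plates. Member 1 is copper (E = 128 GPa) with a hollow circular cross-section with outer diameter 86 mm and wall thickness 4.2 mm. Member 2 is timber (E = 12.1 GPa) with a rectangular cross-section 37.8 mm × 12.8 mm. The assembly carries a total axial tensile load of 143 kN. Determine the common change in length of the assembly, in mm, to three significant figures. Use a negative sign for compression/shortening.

0.709 mm

A_1 = 1079 mm².
A_2 = 483.8 mm².
Equal strain + equilibrium ⇒ each member carries load in proportion to AE: A₁E₁ = 138200000 N, A₂E₂ = 5854000 N, ΣAE = 144000000 N.
δ = PL/ΣAE = 143000·714/144000000 = 0.709 mm.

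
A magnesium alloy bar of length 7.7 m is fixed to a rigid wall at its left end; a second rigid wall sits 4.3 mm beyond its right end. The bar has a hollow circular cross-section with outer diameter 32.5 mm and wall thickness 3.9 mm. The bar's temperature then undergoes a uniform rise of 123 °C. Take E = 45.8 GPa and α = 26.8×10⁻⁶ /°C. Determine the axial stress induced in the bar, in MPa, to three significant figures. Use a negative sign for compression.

-125 MPa

Free thermal expansion αLΔT = 26.8e-6 · 7700 · 123 = 25.38 mm.
The walls engage after the gap closes; constrained expansion = 25.38 − 4.3 = 21.08 mm.
The walls impose strain ε = −(21.08)/7700 = -2.7380e-03; σ = Eε = 45800 · -2.7380e-03 = -125.4 MPa.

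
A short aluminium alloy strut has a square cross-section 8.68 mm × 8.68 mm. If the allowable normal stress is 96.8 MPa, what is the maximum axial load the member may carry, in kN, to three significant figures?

A = 75.34 mm².
P_max = σ_allow · A = 96.8 · 75.34 = 7293 N = 7.293 kN.

7.29 kN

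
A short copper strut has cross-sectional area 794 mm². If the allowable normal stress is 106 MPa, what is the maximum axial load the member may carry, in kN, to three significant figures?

P_max = σ_allow · A = 106 · 794 = 84160 N = 84.16 kN.

84.2 kN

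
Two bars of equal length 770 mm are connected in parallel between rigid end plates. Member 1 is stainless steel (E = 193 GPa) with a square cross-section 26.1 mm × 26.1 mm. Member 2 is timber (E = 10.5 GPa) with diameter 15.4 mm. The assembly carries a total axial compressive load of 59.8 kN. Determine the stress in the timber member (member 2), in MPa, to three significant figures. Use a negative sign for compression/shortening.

-4.71 MPa

A_1 = 681.2 mm².
A_2 = 186.3 mm².
Equal strain + equilibrium ⇒ each member carries load in proportion to AE: A₁E₁ = 131500000 N, A₂E₂ = 1956000 N, ΣAE = 133400000 N.
σ₂ = P·E₂/ΣAE = -59800·10500/133400000 = -4.706 MPa.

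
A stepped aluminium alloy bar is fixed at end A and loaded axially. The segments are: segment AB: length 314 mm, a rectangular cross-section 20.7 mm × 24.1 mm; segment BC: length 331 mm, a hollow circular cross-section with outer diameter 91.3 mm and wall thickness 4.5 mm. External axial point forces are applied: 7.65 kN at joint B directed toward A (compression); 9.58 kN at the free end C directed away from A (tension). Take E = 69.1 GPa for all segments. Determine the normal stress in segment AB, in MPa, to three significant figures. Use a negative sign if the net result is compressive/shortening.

Internal axial forces (sectioning from the free end, tension +): N_BC = 9.58 kN, N_AB = 1.93 kN.
A_AB = 498.9 mm².
σ_AB = N_AB/A_AB = 1930/498.9 = 3.869 MPa.

3.87 MPa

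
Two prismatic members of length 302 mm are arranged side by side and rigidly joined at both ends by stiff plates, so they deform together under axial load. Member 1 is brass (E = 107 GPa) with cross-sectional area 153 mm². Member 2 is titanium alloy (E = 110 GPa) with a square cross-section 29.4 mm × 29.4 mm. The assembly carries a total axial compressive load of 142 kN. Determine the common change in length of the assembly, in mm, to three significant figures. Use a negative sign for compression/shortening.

-0.385 mm

A_2 = 864.4 mm².
Equal strain + equilibrium ⇒ each member carries load in proportion to AE: A₁E₁ = 16370000 N, A₂E₂ = 95080000 N, ΣAE = 111500000 N.
δ = PL/ΣAE = -142000·302/111500000 = -0.3848 mm.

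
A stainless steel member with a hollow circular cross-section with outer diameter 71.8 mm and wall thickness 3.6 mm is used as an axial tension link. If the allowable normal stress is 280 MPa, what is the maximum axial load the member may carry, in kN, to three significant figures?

216 kN

A = 771.3 mm².
P_max = σ_allow · A = 280 · 771.3 = 216000 N = 216 kN.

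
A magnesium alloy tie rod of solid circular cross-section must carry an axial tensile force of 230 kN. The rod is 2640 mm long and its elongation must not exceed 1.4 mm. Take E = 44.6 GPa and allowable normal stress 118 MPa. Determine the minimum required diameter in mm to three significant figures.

Required area A ≥ P/σ_allow = 230000/118 = 1949 mm².
For a solid circular section, d ≥ √(4A/π) = 49.82 mm.
Elongation limit: A ≥ PL/(Eδ_allow) = 230000·2640/(44600·1.4) = 9725 mm² ⇒ d ≥ 111.3 mm.
The elongation limit governs.

111 mm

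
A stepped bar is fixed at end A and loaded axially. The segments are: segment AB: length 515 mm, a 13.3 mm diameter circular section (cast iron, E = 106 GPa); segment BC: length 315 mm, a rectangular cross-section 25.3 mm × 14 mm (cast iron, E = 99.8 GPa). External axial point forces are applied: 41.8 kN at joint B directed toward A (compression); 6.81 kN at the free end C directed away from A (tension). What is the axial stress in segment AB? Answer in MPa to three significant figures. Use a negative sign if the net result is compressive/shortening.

-252 MPa

Internal axial forces (sectioning from the free end, tension +): N_BC = 6.81 kN, N_AB = -34.99 kN.
A_AB = 138.9 mm².
σ_AB = N_AB/A_AB = -34990/138.9 = -251.9 MPa.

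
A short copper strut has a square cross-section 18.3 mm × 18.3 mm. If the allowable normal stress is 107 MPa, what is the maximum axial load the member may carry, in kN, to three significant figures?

35.8 kN

A = 334.9 mm².
P_max = σ_allow · A = 107 · 334.9 = 35830 N = 35.83 kN.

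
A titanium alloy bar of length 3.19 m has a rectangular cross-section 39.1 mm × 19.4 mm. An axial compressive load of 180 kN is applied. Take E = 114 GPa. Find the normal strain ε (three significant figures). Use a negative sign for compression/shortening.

A = 758.5 mm².
σ = N/A = -237.3 MPa; ε = σ/E = -237.3/114000 = -2.082e-03.

-0.00208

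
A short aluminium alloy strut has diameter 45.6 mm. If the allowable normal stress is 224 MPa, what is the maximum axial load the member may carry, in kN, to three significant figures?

A = 1633 mm².
P_max = σ_allow · A = 224 · 1633 = 365800 N = 365.8 kN.

366 kN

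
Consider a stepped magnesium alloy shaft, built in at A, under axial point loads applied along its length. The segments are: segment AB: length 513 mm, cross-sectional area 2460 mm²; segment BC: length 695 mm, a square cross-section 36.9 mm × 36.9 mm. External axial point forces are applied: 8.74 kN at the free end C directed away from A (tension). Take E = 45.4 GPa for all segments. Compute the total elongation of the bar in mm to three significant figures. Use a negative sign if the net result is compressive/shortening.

0.138 mm

Internal axial forces (sectioning from the free end, tension +): N_BC = 8.74 kN, N_AB = 8.74 kN.
A_BC = 1362 mm².
δ_AB = 8740·513/(2460·45400) = 0.04015 mm
δ_BC = 8740·695/(1362·45400) = 0.09826 mm
δ = Σδ_i = 0.1384 mm.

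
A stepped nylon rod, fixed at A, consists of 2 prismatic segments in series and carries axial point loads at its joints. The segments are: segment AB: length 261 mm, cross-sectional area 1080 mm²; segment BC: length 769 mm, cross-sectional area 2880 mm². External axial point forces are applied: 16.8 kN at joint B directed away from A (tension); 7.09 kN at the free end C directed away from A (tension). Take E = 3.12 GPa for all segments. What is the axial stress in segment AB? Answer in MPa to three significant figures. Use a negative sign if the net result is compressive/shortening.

22.1 MPa

Internal axial forces (sectioning from the free end, tension +): N_BC = 7.09 kN, N_AB = 23.89 kN.
σ_AB = N_AB/A_AB = 23890/1080 = 22.12 MPa.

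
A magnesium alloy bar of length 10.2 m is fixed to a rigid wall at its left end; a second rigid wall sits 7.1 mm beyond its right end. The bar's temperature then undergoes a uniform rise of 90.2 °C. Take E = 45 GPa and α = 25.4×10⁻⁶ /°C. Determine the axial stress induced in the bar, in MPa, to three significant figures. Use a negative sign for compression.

-71.8 MPa

Free thermal expansion αLΔT = 25.4e-6 · 10200 · 90.2 = 23.37 mm.
The walls engage after the gap closes; constrained expansion = 23.37 − 7.1 = 16.27 mm.
The walls impose strain ε = −(16.27)/10200 = -1.5950e-03; σ = Eε = 45000 · -1.5950e-03 = -71.78 MPa.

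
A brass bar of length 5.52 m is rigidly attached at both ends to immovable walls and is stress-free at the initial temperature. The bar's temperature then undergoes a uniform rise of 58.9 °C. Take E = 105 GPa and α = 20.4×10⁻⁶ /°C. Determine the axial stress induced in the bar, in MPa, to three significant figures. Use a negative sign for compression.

-126 MPa

Free thermal expansion αLΔT = 20.4e-6 · 5520 · 58.9 = 6.633 mm.
The walls impose strain ε = −(6.633)/5520 = -1.2016e-03; σ = Eε = 105000 · -1.2016e-03 = -126.2 MPa.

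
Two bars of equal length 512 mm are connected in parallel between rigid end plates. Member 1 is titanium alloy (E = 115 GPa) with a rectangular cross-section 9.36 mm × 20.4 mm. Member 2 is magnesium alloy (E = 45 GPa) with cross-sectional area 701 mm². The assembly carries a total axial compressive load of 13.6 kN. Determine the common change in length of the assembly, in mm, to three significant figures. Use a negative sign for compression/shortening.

-0.130 mm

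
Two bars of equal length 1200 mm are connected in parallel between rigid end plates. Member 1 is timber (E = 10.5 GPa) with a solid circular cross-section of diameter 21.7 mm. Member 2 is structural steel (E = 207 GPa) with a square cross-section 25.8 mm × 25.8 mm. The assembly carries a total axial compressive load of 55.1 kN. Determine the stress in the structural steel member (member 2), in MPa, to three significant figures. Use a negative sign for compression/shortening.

-80.5 MPa

A_1 = 369.8 mm².
A_2 = 665.6 mm².
Equal strain + equilibrium ⇒ each member carries load in proportion to AE: A₁E₁ = 3883000 N, A₂E₂ = 137800000 N, ΣAE = 141700000 N.
σ₂ = P·E₂/ΣAE = -55100·207000/141700000 = -80.51 MPa.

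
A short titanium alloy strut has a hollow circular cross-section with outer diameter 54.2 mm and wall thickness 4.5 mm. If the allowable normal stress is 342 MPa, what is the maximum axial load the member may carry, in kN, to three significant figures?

240 kN

A = 702.6 mm².
P_max = σ_allow · A = 342 · 702.6 = 240300 N = 240.3 kN.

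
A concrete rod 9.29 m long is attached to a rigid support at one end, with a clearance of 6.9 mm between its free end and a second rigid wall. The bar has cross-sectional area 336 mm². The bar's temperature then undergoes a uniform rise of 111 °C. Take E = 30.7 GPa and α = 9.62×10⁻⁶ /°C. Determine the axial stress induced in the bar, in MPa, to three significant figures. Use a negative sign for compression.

-9.98 MPa

Free thermal expansion αLΔT = 9.62e-6 · 9290 · 111 = 9.92 mm.
The walls engage after the gap closes; constrained expansion = 9.92 − 6.9 = 3.02 mm.
The walls impose strain ε = −(3.02)/9290 = -3.2509e-04; σ = Eε = 30700 · -3.2509e-04 = -9.98 MPa.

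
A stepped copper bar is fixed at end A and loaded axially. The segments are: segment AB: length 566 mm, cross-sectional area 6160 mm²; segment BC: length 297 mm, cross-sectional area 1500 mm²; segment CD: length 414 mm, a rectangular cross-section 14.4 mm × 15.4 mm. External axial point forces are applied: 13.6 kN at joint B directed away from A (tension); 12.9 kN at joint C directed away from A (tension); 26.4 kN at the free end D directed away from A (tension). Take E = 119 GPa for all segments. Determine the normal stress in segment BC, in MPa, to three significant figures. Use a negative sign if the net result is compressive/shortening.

26.2 MPa

Internal axial forces (sectioning from the free end, tension +): N_CD = 26.4 kN, N_BC = 39.3 kN, N_AB = 52.9 kN.
σ_BC = N_BC/A_BC = 39300/1500 = 26.2 MPa.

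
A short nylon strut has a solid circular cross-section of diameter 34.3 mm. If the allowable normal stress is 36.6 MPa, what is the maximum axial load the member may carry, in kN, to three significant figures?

A = 924 mm².
P_max = σ_allow · A = 36.6 · 924 = 33820 N = 33.82 kN.

33.8 kN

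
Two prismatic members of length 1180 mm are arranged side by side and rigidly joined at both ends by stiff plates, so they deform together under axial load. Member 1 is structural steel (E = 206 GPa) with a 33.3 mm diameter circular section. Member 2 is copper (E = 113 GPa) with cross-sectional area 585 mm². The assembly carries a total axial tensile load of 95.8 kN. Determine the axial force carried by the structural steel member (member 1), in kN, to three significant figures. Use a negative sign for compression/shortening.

70.0 kN

A_1 = 870.9 mm².
Equal strain + equilibrium ⇒ each member carries load in proportion to AE: A₁E₁ = 179400000 N, A₂E₂ = 66100000 N, ΣAE = 245500000 N.
F₁ = P·A₁E₁/ΣAE = 95800·179400000/245500000 = 70010 N.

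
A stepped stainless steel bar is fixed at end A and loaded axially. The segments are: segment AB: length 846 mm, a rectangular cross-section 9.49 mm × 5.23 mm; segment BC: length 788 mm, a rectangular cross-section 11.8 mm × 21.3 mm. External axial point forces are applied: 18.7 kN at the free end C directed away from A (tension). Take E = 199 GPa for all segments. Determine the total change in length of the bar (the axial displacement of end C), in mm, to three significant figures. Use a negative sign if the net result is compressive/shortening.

Internal axial forces (sectioning from the free end, tension +): N_BC = 18.7 kN, N_AB = 18.7 kN.
A_AB = 49.63 mm².
A_BC = 251.3 mm².
δ_AB = 18700·846/(49.63·199000) = 1.602 mm
δ_BC = 18700·788/(251.3·199000) = 0.2946 mm
δ = Σδ_i = 1.896 mm.

1.90 mm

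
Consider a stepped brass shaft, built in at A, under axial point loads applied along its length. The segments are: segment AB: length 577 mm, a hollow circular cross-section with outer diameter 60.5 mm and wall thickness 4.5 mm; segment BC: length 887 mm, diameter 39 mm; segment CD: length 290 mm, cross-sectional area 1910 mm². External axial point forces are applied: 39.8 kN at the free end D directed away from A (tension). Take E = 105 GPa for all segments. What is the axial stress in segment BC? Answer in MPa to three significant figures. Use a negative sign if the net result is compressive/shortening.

33.3 MPa

Internal axial forces (sectioning from the free end, tension +): N_CD = 39.8 kN, N_BC = 39.8 kN, N_AB = 39.8 kN.
A_BC = 1195 mm².
σ_BC = N_BC/A_BC = 39800/1195 = 33.32 MPa.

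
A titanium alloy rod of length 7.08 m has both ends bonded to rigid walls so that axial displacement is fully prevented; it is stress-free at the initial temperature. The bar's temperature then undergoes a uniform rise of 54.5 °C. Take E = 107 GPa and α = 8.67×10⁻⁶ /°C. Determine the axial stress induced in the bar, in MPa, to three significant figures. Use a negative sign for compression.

-50.6 MPa

Free thermal expansion αLΔT = 8.67e-6 · 7080 · 54.5 = 3.345 mm.
The walls impose strain ε = −(3.345)/7080 = -4.7252e-04; σ = Eε = 107000 · -4.7252e-04 = -50.56 MPa.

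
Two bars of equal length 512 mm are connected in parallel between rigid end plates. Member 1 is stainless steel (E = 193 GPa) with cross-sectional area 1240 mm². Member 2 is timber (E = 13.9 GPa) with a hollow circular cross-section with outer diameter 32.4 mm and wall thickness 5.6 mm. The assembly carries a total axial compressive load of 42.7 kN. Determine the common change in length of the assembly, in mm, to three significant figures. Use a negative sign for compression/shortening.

A_2 = 471.5 mm².
Equal strain + equilibrium ⇒ each member carries load in proportion to AE: A₁E₁ = 239300000 N, A₂E₂ = 6554000 N, ΣAE = 245900000 N.
δ = PL/ΣAE = -42700·512/245900000 = -0.08892 mm.

-0.0889 mm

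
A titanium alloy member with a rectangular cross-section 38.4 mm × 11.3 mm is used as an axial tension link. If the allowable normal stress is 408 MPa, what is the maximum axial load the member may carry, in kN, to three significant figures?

177 kN

A = 433.9 mm².
P_max = σ_allow · A = 408 · 433.9 = 177000 N = 177 kN.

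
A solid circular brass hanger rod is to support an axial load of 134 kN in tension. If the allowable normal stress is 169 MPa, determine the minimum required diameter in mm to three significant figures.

Required area A ≥ P/σ_allow = 134000/169 = 792.9 mm².
For a solid circular section, d ≥ √(4A/π) = 31.77 mm.

31.8 mm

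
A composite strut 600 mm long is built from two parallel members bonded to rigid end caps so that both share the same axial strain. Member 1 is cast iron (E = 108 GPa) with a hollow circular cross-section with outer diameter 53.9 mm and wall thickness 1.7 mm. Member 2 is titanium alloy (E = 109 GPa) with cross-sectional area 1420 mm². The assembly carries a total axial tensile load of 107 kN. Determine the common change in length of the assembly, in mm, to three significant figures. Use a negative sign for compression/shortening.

A_1 = 278.8 mm².
Equal strain + equilibrium ⇒ each member carries load in proportion to AE: A₁E₁ = 30110000 N, A₂E₂ = 154800000 N, ΣAE = 184900000 N.
δ = PL/ΣAE = 107000·600/184900000 = 0.3472 mm.

0.347 mm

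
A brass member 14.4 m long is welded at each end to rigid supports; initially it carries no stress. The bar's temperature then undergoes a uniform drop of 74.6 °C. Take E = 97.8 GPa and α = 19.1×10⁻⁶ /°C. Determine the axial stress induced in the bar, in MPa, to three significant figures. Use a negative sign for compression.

Free thermal expansion αLΔT = 19.1e-6 · 14400 · -74.6 = -20.52 mm.
The walls impose strain ε = −(-20.52)/14400 = 1.4249e-03; σ = Eε = 97800 · 1.4249e-03 = 139.4 MPa.

139 MPa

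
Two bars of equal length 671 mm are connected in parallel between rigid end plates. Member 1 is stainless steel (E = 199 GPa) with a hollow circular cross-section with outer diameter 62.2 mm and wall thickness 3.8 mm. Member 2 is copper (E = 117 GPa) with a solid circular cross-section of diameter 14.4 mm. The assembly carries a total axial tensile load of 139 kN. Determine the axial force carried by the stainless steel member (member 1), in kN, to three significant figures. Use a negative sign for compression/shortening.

122 kN

A_1 = 697.2 mm².
A_2 = 162.9 mm².
Equal strain + equilibrium ⇒ each member carries load in proportion to AE: A₁E₁ = 138700000 N, A₂E₂ = 19050000 N, ΣAE = 157800000 N.
F₁ = P·A₁E₁/ΣAE = 139000·138700000/157800000 = 122200 N.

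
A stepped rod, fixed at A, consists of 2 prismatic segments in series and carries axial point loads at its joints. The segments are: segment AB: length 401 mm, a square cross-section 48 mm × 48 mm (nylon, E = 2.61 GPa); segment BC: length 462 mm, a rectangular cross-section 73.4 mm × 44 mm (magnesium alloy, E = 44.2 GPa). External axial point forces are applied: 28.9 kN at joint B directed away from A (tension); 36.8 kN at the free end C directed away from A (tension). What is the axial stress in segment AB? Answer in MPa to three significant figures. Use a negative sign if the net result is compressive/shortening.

Internal axial forces (sectioning from the free end, tension +): N_BC = 36.8 kN, N_AB = 65.7 kN.
A_AB = 2304 mm².
σ_AB = N_AB/A_AB = 65700/2304 = 28.52 MPa.

28.5 MPa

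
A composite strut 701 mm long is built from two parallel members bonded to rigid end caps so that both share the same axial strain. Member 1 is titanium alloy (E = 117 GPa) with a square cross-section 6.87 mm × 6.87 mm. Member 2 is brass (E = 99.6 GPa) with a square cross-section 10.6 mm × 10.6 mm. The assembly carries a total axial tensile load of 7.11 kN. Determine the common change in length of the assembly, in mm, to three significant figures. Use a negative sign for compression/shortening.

0.298 mm

A_1 = 47.2 mm².
A_2 = 112.4 mm².
Equal strain + equilibrium ⇒ each member carries load in proportion to AE: A₁E₁ = 5522000 N, A₂E₂ = 11190000 N, ΣAE = 16710000 N.
δ = PL/ΣAE = 7110·701/16710000 = 0.2982 mm.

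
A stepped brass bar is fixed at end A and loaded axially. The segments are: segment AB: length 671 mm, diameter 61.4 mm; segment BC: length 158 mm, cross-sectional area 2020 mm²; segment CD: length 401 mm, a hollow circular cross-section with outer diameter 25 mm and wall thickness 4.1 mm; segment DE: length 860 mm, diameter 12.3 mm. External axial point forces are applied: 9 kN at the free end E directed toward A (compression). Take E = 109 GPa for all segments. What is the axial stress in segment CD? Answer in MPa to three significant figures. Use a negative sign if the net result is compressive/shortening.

Internal axial forces (sectioning from the free end, tension +): N_DE = -9 kN, N_CD = -9 kN, N_BC = -9 kN, N_AB = -9 kN.
A_CD = 269.2 mm².
σ_CD = N_CD/A_CD = -9000/269.2 = -33.43 MPa.

-33.4 MPa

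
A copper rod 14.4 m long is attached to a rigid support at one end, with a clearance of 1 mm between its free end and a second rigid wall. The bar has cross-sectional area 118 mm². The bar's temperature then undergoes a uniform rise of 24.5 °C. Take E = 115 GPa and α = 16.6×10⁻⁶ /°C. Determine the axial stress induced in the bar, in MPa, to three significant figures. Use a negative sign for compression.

Free thermal expansion αLΔT = 16.6e-6 · 14400 · 24.5 = 5.856 mm.
The walls engage after the gap closes; constrained expansion = 5.856 − 1 = 4.856 mm.
The walls impose strain ε = −(4.856)/14400 = -3.3726e-04; σ = Eε = 115000 · -3.3726e-04 = -38.78 MPa.

-38.8 MPa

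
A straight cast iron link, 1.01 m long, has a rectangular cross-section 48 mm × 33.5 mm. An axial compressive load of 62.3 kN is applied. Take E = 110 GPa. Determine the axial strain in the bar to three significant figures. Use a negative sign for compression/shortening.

-3.52e-04

A = 1608 mm².
σ = N/A = -38.74 MPa; ε = σ/E = -38.74/110000 = -3.522e-04.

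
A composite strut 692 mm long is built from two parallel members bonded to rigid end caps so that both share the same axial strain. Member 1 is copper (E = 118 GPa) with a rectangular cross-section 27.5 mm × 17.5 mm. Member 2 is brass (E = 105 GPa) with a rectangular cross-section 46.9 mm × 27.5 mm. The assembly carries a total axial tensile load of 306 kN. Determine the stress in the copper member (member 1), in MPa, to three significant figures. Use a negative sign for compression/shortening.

188 MPa

A_1 = 481.2 mm².
A_2 = 1290 mm².
Equal strain + equilibrium ⇒ each member carries load in proportion to AE: A₁E₁ = 56790000 N, A₂E₂ = 135400000 N, ΣAE = 192200000 N.
σ₁ = P·E₁/ΣAE = 306000·118000/192200000 = 187.9 MPa.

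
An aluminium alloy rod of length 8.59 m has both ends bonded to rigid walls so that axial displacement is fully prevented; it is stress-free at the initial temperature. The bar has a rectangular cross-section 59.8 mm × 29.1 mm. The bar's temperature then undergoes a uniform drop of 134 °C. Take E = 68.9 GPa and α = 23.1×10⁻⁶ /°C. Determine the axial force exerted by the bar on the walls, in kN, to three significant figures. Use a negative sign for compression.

371 kN

Free thermal expansion αLΔT = 23.1e-6 · 8590 · -134 = -26.59 mm.
The walls impose strain ε = −(-26.59)/8590 = 3.0954e-03; σ = Eε = 68900 · 3.0954e-03 = 213.3 MPa.
Wall reaction R = σ·A = 213.3·1740 = 371100 N = 371.1 kN.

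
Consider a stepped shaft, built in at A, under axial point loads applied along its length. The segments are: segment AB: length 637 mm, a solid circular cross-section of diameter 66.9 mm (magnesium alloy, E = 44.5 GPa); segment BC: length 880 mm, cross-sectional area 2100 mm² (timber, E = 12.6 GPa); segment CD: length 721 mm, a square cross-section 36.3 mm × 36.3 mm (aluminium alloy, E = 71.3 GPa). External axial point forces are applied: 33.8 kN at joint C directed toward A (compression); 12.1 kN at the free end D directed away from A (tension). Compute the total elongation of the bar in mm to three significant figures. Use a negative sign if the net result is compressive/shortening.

Internal axial forces (sectioning from the free end, tension +): N_CD = 12.1 kN, N_BC = -21.7 kN, N_AB = -21.7 kN.
A_AB = 3515 mm².
A_CD = 1318 mm².
δ_AB = -21700·637/(3515·44500) = -0.08837 mm
δ_BC = -21700·880/(2100·12600) = -0.7217 mm
δ_CD = 12100·721/(1318·71300) = 0.09286 mm
δ = Σδ_i = -0.7172 mm.

-0.717 mm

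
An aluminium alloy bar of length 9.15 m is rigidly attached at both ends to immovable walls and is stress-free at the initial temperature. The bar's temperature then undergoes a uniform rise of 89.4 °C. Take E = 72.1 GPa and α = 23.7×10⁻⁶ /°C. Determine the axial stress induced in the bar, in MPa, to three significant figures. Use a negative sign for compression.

-153 MPa

Free thermal expansion αLΔT = 23.7e-6 · 9150 · 89.4 = 19.39 mm.
The walls impose strain ε = −(19.39)/9150 = -2.1188e-03; σ = Eε = 72100 · -2.1188e-03 = -152.8 MPa.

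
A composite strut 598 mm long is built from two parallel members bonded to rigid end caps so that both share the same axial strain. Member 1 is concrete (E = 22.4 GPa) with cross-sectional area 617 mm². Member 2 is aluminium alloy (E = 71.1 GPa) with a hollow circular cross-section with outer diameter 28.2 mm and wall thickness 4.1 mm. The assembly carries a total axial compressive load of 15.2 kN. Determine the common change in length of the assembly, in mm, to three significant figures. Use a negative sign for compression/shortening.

A_2 = 310.4 mm².
Equal strain + equilibrium ⇒ each member carries load in proportion to AE: A₁E₁ = 13820000 N, A₂E₂ = 22070000 N, ΣAE = 35890000 N.
δ = PL/ΣAE = -15200·598/35890000 = -0.2533 mm.

-0.253 mm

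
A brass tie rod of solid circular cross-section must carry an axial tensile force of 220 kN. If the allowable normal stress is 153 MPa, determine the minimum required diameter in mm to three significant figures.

42.8 mm

Required area A ≥ P/σ_allow = 220000/153 = 1438 mm².
For a solid circular section, d ≥ √(4A/π) = 42.79 mm.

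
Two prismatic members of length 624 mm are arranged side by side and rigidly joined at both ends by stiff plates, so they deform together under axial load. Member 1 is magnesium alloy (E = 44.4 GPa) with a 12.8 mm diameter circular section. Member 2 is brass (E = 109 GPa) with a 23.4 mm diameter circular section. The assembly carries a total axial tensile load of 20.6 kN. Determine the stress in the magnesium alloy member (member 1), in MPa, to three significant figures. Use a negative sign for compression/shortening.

17.4 MPa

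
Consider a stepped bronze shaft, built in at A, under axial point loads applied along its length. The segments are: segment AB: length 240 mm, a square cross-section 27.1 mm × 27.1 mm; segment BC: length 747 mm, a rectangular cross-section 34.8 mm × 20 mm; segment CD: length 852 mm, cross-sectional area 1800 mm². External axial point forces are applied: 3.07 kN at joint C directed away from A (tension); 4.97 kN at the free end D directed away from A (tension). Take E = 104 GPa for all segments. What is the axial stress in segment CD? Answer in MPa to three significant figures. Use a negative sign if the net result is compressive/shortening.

2.76 MPa

Internal axial forces (sectioning from the free end, tension +): N_CD = 4.97 kN, N_BC = 8.04 kN, N_AB = 8.04 kN.
σ_CD = N_CD/A_CD = 4970/1800 = 2.761 MPa.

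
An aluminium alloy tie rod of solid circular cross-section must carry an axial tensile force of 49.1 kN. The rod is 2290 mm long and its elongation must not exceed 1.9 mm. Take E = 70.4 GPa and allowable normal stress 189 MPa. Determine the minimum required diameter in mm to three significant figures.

Required area A ≥ P/σ_allow = 49100/189 = 259.8 mm².
For a solid circular section, d ≥ √(4A/π) = 18.19 mm.
Elongation limit: A ≥ PL/(Eδ_allow) = 49100·2290/(70400·1.9) = 840.6 mm² ⇒ d ≥ 32.72 mm.
The elongation limit governs.

32.7 mm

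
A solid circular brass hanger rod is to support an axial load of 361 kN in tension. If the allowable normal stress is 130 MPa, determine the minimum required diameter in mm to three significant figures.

59.5 mm

Required area A ≥ P/σ_allow = 361000/130 = 2777 mm².
For a solid circular section, d ≥ √(4A/π) = 59.46 mm.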